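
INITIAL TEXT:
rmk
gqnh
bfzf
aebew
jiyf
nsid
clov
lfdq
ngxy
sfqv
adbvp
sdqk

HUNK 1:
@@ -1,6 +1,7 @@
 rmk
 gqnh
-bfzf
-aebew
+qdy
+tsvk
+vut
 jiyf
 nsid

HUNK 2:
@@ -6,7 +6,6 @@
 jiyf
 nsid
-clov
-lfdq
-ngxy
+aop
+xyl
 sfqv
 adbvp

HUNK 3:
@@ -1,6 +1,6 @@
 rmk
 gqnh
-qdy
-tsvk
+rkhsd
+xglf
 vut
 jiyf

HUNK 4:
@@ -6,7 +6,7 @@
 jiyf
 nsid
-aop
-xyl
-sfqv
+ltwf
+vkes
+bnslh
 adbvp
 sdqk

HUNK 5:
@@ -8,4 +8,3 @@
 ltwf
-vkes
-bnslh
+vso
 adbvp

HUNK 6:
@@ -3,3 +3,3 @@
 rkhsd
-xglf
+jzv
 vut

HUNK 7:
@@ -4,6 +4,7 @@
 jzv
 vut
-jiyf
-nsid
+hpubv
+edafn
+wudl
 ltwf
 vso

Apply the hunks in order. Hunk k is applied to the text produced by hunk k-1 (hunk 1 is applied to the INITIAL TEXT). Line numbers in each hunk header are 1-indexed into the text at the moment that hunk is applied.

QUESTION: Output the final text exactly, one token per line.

Hunk 1: at line 1 remove [bfzf,aebew] add [qdy,tsvk,vut] -> 13 lines: rmk gqnh qdy tsvk vut jiyf nsid clov lfdq ngxy sfqv adbvp sdqk
Hunk 2: at line 6 remove [clov,lfdq,ngxy] add [aop,xyl] -> 12 lines: rmk gqnh qdy tsvk vut jiyf nsid aop xyl sfqv adbvp sdqk
Hunk 3: at line 1 remove [qdy,tsvk] add [rkhsd,xglf] -> 12 lines: rmk gqnh rkhsd xglf vut jiyf nsid aop xyl sfqv adbvp sdqk
Hunk 4: at line 6 remove [aop,xyl,sfqv] add [ltwf,vkes,bnslh] -> 12 lines: rmk gqnh rkhsd xglf vut jiyf nsid ltwf vkes bnslh adbvp sdqk
Hunk 5: at line 8 remove [vkes,bnslh] add [vso] -> 11 lines: rmk gqnh rkhsd xglf vut jiyf nsid ltwf vso adbvp sdqk
Hunk 6: at line 3 remove [xglf] add [jzv] -> 11 lines: rmk gqnh rkhsd jzv vut jiyf nsid ltwf vso adbvp sdqk
Hunk 7: at line 4 remove [jiyf,nsid] add [hpubv,edafn,wudl] -> 12 lines: rmk gqnh rkhsd jzv vut hpubv edafn wudl ltwf vso adbvp sdqk

Answer: rmk
gqnh
rkhsd
jzv
vut
hpubv
edafn
wudl
ltwf
vso
adbvp
sdqk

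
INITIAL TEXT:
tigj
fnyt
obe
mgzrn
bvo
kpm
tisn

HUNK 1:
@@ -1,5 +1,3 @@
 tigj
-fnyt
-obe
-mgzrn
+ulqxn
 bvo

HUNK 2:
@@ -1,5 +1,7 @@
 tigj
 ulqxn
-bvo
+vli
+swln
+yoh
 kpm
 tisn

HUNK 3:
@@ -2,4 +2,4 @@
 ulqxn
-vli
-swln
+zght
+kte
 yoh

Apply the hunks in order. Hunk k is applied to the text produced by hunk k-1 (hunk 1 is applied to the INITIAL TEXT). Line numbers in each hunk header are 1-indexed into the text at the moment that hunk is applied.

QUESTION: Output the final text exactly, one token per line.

Answer: tigj
ulqxn
zght
kte
yoh
kpm
tisn

Derivation:
Hunk 1: at line 1 remove [fnyt,obe,mgzrn] add [ulqxn] -> 5 lines: tigj ulqxn bvo kpm tisn
Hunk 2: at line 1 remove [bvo] add [vli,swln,yoh] -> 7 lines: tigj ulqxn vli swln yoh kpm tisn
Hunk 3: at line 2 remove [vli,swln] add [zght,kte] -> 7 lines: tigj ulqxn zght kte yoh kpm tisn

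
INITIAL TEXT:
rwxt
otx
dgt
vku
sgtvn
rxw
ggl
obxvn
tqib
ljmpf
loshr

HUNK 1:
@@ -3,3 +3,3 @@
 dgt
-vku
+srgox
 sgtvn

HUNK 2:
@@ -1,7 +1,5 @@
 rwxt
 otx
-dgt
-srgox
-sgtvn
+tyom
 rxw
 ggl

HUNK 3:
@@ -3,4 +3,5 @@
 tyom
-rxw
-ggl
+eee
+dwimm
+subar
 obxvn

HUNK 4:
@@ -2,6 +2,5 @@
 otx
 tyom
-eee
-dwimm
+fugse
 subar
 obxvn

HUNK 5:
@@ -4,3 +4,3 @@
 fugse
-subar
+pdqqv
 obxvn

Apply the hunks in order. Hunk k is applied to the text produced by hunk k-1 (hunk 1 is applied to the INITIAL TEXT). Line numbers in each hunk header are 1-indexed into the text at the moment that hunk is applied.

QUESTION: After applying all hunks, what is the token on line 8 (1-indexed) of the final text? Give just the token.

Hunk 1: at line 3 remove [vku] add [srgox] -> 11 lines: rwxt otx dgt srgox sgtvn rxw ggl obxvn tqib ljmpf loshr
Hunk 2: at line 1 remove [dgt,srgox,sgtvn] add [tyom] -> 9 lines: rwxt otx tyom rxw ggl obxvn tqib ljmpf loshr
Hunk 3: at line 3 remove [rxw,ggl] add [eee,dwimm,subar] -> 10 lines: rwxt otx tyom eee dwimm subar obxvn tqib ljmpf loshr
Hunk 4: at line 2 remove [eee,dwimm] add [fugse] -> 9 lines: rwxt otx tyom fugse subar obxvn tqib ljmpf loshr
Hunk 5: at line 4 remove [subar] add [pdqqv] -> 9 lines: rwxt otx tyom fugse pdqqv obxvn tqib ljmpf loshr
Final line 8: ljmpf

Answer: ljmpf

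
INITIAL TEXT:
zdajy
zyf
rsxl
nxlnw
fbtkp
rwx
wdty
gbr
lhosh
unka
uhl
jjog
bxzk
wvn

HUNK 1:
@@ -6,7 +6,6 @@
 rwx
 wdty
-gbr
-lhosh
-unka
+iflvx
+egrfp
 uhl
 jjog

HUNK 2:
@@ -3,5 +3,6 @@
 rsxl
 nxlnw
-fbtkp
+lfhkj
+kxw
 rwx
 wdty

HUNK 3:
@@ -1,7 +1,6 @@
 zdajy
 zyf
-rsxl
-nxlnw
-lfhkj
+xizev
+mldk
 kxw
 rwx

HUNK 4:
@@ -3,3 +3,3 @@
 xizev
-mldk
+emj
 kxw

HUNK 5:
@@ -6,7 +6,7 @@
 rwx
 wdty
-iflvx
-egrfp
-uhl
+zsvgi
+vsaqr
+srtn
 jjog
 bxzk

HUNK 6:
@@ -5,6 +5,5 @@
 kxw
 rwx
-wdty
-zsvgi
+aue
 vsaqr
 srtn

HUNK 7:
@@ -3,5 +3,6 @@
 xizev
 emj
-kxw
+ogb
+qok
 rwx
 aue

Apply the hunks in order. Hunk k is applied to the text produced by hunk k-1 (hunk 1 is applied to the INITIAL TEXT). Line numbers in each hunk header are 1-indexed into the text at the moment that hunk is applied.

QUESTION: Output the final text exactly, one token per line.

Answer: zdajy
zyf
xizev
emj
ogb
qok
rwx
aue
vsaqr
srtn
jjog
bxzk
wvn

Derivation:
Hunk 1: at line 6 remove [gbr,lhosh,unka] add [iflvx,egrfp] -> 13 lines: zdajy zyf rsxl nxlnw fbtkp rwx wdty iflvx egrfp uhl jjog bxzk wvn
Hunk 2: at line 3 remove [fbtkp] add [lfhkj,kxw] -> 14 lines: zdajy zyf rsxl nxlnw lfhkj kxw rwx wdty iflvx egrfp uhl jjog bxzk wvn
Hunk 3: at line 1 remove [rsxl,nxlnw,lfhkj] add [xizev,mldk] -> 13 lines: zdajy zyf xizev mldk kxw rwx wdty iflvx egrfp uhl jjog bxzk wvn
Hunk 4: at line 3 remove [mldk] add [emj] -> 13 lines: zdajy zyf xizev emj kxw rwx wdty iflvx egrfp uhl jjog bxzk wvn
Hunk 5: at line 6 remove [iflvx,egrfp,uhl] add [zsvgi,vsaqr,srtn] -> 13 lines: zdajy zyf xizev emj kxw rwx wdty zsvgi vsaqr srtn jjog bxzk wvn
Hunk 6: at line 5 remove [wdty,zsvgi] add [aue] -> 12 lines: zdajy zyf xizev emj kxw rwx aue vsaqr srtn jjog bxzk wvn
Hunk 7: at line 3 remove [kxw] add [ogb,qok] -> 13 lines: zdajy zyf xizev emj ogb qok rwx aue vsaqr srtn jjog bxzk wvn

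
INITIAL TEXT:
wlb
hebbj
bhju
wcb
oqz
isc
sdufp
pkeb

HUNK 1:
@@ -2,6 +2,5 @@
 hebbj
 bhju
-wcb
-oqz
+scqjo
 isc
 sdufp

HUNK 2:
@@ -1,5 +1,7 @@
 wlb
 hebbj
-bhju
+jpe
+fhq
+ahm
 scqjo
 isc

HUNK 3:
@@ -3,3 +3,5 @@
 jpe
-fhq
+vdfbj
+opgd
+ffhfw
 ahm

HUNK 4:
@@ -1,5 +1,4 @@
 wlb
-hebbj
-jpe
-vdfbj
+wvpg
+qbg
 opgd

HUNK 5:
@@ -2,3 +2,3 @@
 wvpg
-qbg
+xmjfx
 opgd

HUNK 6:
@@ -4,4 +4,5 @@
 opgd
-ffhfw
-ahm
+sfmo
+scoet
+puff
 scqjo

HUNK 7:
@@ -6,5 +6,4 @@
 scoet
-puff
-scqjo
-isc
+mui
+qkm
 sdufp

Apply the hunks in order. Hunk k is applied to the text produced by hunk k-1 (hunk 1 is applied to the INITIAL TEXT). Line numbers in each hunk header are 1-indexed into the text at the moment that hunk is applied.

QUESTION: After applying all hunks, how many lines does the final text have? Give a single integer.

Answer: 10

Derivation:
Hunk 1: at line 2 remove [wcb,oqz] add [scqjo] -> 7 lines: wlb hebbj bhju scqjo isc sdufp pkeb
Hunk 2: at line 1 remove [bhju] add [jpe,fhq,ahm] -> 9 lines: wlb hebbj jpe fhq ahm scqjo isc sdufp pkeb
Hunk 3: at line 3 remove [fhq] add [vdfbj,opgd,ffhfw] -> 11 lines: wlb hebbj jpe vdfbj opgd ffhfw ahm scqjo isc sdufp pkeb
Hunk 4: at line 1 remove [hebbj,jpe,vdfbj] add [wvpg,qbg] -> 10 lines: wlb wvpg qbg opgd ffhfw ahm scqjo isc sdufp pkeb
Hunk 5: at line 2 remove [qbg] add [xmjfx] -> 10 lines: wlb wvpg xmjfx opgd ffhfw ahm scqjo isc sdufp pkeb
Hunk 6: at line 4 remove [ffhfw,ahm] add [sfmo,scoet,puff] -> 11 lines: wlb wvpg xmjfx opgd sfmo scoet puff scqjo isc sdufp pkeb
Hunk 7: at line 6 remove [puff,scqjo,isc] add [mui,qkm] -> 10 lines: wlb wvpg xmjfx opgd sfmo scoet mui qkm sdufp pkeb
Final line count: 10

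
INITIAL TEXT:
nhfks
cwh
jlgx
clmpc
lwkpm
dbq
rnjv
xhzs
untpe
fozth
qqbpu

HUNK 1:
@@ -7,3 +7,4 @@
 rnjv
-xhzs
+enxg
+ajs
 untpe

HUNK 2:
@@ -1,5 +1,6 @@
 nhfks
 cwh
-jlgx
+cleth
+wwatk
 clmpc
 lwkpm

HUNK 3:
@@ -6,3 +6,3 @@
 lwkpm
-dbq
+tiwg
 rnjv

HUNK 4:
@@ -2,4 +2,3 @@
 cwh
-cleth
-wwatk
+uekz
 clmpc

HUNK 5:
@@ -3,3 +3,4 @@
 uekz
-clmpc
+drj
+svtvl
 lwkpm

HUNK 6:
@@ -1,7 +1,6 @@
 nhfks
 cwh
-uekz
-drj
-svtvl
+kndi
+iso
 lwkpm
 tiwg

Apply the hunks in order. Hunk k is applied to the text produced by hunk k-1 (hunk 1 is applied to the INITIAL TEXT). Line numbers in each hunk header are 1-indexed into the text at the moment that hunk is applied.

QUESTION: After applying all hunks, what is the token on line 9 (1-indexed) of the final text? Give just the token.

Hunk 1: at line 7 remove [xhzs] add [enxg,ajs] -> 12 lines: nhfks cwh jlgx clmpc lwkpm dbq rnjv enxg ajs untpe fozth qqbpu
Hunk 2: at line 1 remove [jlgx] add [cleth,wwatk] -> 13 lines: nhfks cwh cleth wwatk clmpc lwkpm dbq rnjv enxg ajs untpe fozth qqbpu
Hunk 3: at line 6 remove [dbq] add [tiwg] -> 13 lines: nhfks cwh cleth wwatk clmpc lwkpm tiwg rnjv enxg ajs untpe fozth qqbpu
Hunk 4: at line 2 remove [cleth,wwatk] add [uekz] -> 12 lines: nhfks cwh uekz clmpc lwkpm tiwg rnjv enxg ajs untpe fozth qqbpu
Hunk 5: at line 3 remove [clmpc] add [drj,svtvl] -> 13 lines: nhfks cwh uekz drj svtvl lwkpm tiwg rnjv enxg ajs untpe fozth qqbpu
Hunk 6: at line 1 remove [uekz,drj,svtvl] add [kndi,iso] -> 12 lines: nhfks cwh kndi iso lwkpm tiwg rnjv enxg ajs untpe fozth qqbpu
Final line 9: ajs

Answer: ajs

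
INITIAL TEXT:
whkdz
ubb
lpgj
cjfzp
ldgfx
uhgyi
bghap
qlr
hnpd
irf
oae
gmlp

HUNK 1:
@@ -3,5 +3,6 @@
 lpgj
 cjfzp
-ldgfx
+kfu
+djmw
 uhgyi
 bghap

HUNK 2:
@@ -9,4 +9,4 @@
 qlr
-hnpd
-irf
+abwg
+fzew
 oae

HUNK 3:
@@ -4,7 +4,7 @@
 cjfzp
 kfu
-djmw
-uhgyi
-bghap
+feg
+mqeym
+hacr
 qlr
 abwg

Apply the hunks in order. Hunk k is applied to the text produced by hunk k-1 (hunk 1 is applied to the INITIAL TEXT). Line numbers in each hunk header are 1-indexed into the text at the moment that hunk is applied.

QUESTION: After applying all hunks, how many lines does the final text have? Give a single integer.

Answer: 13

Derivation:
Hunk 1: at line 3 remove [ldgfx] add [kfu,djmw] -> 13 lines: whkdz ubb lpgj cjfzp kfu djmw uhgyi bghap qlr hnpd irf oae gmlp
Hunk 2: at line 9 remove [hnpd,irf] add [abwg,fzew] -> 13 lines: whkdz ubb lpgj cjfzp kfu djmw uhgyi bghap qlr abwg fzew oae gmlp
Hunk 3: at line 4 remove [djmw,uhgyi,bghap] add [feg,mqeym,hacr] -> 13 lines: whkdz ubb lpgj cjfzp kfu feg mqeym hacr qlr abwg fzew oae gmlp
Final line count: 13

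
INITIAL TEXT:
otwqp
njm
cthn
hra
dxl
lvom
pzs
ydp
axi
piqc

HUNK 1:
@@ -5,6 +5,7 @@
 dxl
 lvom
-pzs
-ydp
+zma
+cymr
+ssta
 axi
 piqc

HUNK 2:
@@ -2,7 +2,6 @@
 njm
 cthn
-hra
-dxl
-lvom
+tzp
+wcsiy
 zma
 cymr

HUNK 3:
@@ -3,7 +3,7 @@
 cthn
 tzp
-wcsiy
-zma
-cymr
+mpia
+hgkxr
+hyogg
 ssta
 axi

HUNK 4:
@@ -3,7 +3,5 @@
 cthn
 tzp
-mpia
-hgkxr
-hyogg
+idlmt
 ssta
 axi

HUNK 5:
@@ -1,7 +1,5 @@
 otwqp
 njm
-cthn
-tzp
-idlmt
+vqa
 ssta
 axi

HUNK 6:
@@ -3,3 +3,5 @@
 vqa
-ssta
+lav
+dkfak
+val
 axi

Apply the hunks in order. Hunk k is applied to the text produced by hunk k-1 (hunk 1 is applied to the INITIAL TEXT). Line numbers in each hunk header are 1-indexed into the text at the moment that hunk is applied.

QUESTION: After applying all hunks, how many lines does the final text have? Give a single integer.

Hunk 1: at line 5 remove [pzs,ydp] add [zma,cymr,ssta] -> 11 lines: otwqp njm cthn hra dxl lvom zma cymr ssta axi piqc
Hunk 2: at line 2 remove [hra,dxl,lvom] add [tzp,wcsiy] -> 10 lines: otwqp njm cthn tzp wcsiy zma cymr ssta axi piqc
Hunk 3: at line 3 remove [wcsiy,zma,cymr] add [mpia,hgkxr,hyogg] -> 10 lines: otwqp njm cthn tzp mpia hgkxr hyogg ssta axi piqc
Hunk 4: at line 3 remove [mpia,hgkxr,hyogg] add [idlmt] -> 8 lines: otwqp njm cthn tzp idlmt ssta axi piqc
Hunk 5: at line 1 remove [cthn,tzp,idlmt] add [vqa] -> 6 lines: otwqp njm vqa ssta axi piqc
Hunk 6: at line 3 remove [ssta] add [lav,dkfak,val] -> 8 lines: otwqp njm vqa lav dkfak val axi piqc
Final line count: 8

Answer: 8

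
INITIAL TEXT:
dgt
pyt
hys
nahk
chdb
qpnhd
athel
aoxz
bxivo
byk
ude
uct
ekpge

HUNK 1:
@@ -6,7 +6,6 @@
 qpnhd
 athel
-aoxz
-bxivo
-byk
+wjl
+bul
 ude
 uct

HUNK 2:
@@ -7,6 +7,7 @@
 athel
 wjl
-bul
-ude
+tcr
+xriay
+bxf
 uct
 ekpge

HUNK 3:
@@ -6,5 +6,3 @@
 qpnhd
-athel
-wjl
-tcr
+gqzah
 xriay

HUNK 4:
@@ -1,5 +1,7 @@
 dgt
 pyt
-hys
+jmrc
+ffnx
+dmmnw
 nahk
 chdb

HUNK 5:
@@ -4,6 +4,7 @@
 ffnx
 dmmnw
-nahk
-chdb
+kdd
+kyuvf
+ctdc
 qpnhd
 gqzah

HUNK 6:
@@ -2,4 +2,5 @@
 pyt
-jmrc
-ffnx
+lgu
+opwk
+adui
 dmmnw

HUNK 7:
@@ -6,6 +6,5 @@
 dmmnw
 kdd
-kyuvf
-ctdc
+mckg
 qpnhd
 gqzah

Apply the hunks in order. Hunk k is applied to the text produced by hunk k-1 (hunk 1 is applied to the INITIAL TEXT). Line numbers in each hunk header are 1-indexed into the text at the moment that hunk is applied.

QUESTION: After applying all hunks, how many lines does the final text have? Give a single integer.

Answer: 14

Derivation:
Hunk 1: at line 6 remove [aoxz,bxivo,byk] add [wjl,bul] -> 12 lines: dgt pyt hys nahk chdb qpnhd athel wjl bul ude uct ekpge
Hunk 2: at line 7 remove [bul,ude] add [tcr,xriay,bxf] -> 13 lines: dgt pyt hys nahk chdb qpnhd athel wjl tcr xriay bxf uct ekpge
Hunk 3: at line 6 remove [athel,wjl,tcr] add [gqzah] -> 11 lines: dgt pyt hys nahk chdb qpnhd gqzah xriay bxf uct ekpge
Hunk 4: at line 1 remove [hys] add [jmrc,ffnx,dmmnw] -> 13 lines: dgt pyt jmrc ffnx dmmnw nahk chdb qpnhd gqzah xriay bxf uct ekpge
Hunk 5: at line 4 remove [nahk,chdb] add [kdd,kyuvf,ctdc] -> 14 lines: dgt pyt jmrc ffnx dmmnw kdd kyuvf ctdc qpnhd gqzah xriay bxf uct ekpge
Hunk 6: at line 2 remove [jmrc,ffnx] add [lgu,opwk,adui] -> 15 lines: dgt pyt lgu opwk adui dmmnw kdd kyuvf ctdc qpnhd gqzah xriay bxf uct ekpge
Hunk 7: at line 6 remove [kyuvf,ctdc] add [mckg] -> 14 lines: dgt pyt lgu opwk adui dmmnw kdd mckg qpnhd gqzah xriay bxf uct ekpge
Final line count: 14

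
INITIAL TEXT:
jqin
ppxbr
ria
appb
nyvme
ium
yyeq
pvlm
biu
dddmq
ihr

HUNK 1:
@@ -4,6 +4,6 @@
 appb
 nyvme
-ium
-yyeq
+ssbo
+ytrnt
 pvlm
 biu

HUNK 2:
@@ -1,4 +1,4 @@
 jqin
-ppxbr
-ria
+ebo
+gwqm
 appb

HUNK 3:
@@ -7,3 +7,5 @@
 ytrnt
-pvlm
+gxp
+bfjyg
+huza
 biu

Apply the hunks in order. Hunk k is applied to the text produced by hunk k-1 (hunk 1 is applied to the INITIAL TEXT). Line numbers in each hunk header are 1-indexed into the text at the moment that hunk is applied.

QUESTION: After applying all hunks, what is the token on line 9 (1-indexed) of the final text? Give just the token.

Hunk 1: at line 4 remove [ium,yyeq] add [ssbo,ytrnt] -> 11 lines: jqin ppxbr ria appb nyvme ssbo ytrnt pvlm biu dddmq ihr
Hunk 2: at line 1 remove [ppxbr,ria] add [ebo,gwqm] -> 11 lines: jqin ebo gwqm appb nyvme ssbo ytrnt pvlm biu dddmq ihr
Hunk 3: at line 7 remove [pvlm] add [gxp,bfjyg,huza] -> 13 lines: jqin ebo gwqm appb nyvme ssbo ytrnt gxp bfjyg huza biu dddmq ihr
Final line 9: bfjyg

Answer: bfjyg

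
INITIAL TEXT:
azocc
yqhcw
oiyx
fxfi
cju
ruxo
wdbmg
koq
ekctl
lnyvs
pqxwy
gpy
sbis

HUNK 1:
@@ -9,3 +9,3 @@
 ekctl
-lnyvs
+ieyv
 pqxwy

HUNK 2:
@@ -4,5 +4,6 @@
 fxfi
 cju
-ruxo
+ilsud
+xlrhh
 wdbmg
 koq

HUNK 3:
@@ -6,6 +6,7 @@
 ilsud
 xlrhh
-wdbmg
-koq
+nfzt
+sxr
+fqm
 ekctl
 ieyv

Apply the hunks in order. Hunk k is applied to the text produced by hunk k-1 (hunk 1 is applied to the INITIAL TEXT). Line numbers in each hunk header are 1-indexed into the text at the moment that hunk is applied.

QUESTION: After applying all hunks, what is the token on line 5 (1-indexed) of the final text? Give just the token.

Answer: cju

Derivation:
Hunk 1: at line 9 remove [lnyvs] add [ieyv] -> 13 lines: azocc yqhcw oiyx fxfi cju ruxo wdbmg koq ekctl ieyv pqxwy gpy sbis
Hunk 2: at line 4 remove [ruxo] add [ilsud,xlrhh] -> 14 lines: azocc yqhcw oiyx fxfi cju ilsud xlrhh wdbmg koq ekctl ieyv pqxwy gpy sbis
Hunk 3: at line 6 remove [wdbmg,koq] add [nfzt,sxr,fqm] -> 15 lines: azocc yqhcw oiyx fxfi cju ilsud xlrhh nfzt sxr fqm ekctl ieyv pqxwy gpy sbis
Final line 5: cju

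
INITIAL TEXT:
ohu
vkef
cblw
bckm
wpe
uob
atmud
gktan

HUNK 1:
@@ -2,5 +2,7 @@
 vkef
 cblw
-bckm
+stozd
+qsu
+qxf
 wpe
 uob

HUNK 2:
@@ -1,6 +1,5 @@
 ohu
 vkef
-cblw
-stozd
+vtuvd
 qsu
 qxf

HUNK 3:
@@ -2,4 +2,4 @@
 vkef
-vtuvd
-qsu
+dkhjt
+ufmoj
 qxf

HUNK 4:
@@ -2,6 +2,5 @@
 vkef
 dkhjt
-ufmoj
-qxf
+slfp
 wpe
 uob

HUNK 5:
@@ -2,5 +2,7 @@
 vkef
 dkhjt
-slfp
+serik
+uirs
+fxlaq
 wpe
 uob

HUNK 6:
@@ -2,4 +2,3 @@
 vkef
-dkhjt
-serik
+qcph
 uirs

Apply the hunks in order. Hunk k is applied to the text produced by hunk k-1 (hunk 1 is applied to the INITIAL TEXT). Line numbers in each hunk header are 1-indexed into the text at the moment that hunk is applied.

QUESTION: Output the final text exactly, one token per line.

Hunk 1: at line 2 remove [bckm] add [stozd,qsu,qxf] -> 10 lines: ohu vkef cblw stozd qsu qxf wpe uob atmud gktan
Hunk 2: at line 1 remove [cblw,stozd] add [vtuvd] -> 9 lines: ohu vkef vtuvd qsu qxf wpe uob atmud gktan
Hunk 3: at line 2 remove [vtuvd,qsu] add [dkhjt,ufmoj] -> 9 lines: ohu vkef dkhjt ufmoj qxf wpe uob atmud gktan
Hunk 4: at line 2 remove [ufmoj,qxf] add [slfp] -> 8 lines: ohu vkef dkhjt slfp wpe uob atmud gktan
Hunk 5: at line 2 remove [slfp] add [serik,uirs,fxlaq] -> 10 lines: ohu vkef dkhjt serik uirs fxlaq wpe uob atmud gktan
Hunk 6: at line 2 remove [dkhjt,serik] add [qcph] -> 9 lines: ohu vkef qcph uirs fxlaq wpe uob atmud gktan

Answer: ohu
vkef
qcph
uirs
fxlaq
wpe
uob
atmud
gktan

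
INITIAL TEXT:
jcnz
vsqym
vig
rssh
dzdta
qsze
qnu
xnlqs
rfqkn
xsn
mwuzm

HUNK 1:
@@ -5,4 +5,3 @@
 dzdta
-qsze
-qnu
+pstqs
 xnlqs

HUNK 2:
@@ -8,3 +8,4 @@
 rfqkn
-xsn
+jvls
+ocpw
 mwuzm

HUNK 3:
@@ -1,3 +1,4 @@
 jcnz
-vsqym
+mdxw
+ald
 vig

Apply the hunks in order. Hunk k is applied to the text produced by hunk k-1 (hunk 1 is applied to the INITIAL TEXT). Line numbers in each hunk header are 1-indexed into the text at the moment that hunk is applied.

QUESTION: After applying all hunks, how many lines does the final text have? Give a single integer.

Answer: 12

Derivation:
Hunk 1: at line 5 remove [qsze,qnu] add [pstqs] -> 10 lines: jcnz vsqym vig rssh dzdta pstqs xnlqs rfqkn xsn mwuzm
Hunk 2: at line 8 remove [xsn] add [jvls,ocpw] -> 11 lines: jcnz vsqym vig rssh dzdta pstqs xnlqs rfqkn jvls ocpw mwuzm
Hunk 3: at line 1 remove [vsqym] add [mdxw,ald] -> 12 lines: jcnz mdxw ald vig rssh dzdta pstqs xnlqs rfqkn jvls ocpw mwuzm
Final line count: 12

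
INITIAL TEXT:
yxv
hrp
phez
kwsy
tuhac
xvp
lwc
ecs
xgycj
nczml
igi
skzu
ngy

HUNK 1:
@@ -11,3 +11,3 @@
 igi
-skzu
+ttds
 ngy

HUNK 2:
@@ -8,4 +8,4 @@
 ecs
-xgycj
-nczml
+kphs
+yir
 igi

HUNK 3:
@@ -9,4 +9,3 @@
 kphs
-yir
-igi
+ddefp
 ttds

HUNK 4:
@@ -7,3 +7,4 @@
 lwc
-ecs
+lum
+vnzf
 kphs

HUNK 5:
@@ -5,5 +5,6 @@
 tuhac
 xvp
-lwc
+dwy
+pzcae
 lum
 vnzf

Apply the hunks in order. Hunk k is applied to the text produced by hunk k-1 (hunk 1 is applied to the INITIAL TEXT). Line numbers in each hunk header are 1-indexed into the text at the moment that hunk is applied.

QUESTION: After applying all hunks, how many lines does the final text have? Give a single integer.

Answer: 14

Derivation:
Hunk 1: at line 11 remove [skzu] add [ttds] -> 13 lines: yxv hrp phez kwsy tuhac xvp lwc ecs xgycj nczml igi ttds ngy
Hunk 2: at line 8 remove [xgycj,nczml] add [kphs,yir] -> 13 lines: yxv hrp phez kwsy tuhac xvp lwc ecs kphs yir igi ttds ngy
Hunk 3: at line 9 remove [yir,igi] add [ddefp] -> 12 lines: yxv hrp phez kwsy tuhac xvp lwc ecs kphs ddefp ttds ngy
Hunk 4: at line 7 remove [ecs] add [lum,vnzf] -> 13 lines: yxv hrp phez kwsy tuhac xvp lwc lum vnzf kphs ddefp ttds ngy
Hunk 5: at line 5 remove [lwc] add [dwy,pzcae] -> 14 lines: yxv hrp phez kwsy tuhac xvp dwy pzcae lum vnzf kphs ddefp ttds ngy
Final line count: 14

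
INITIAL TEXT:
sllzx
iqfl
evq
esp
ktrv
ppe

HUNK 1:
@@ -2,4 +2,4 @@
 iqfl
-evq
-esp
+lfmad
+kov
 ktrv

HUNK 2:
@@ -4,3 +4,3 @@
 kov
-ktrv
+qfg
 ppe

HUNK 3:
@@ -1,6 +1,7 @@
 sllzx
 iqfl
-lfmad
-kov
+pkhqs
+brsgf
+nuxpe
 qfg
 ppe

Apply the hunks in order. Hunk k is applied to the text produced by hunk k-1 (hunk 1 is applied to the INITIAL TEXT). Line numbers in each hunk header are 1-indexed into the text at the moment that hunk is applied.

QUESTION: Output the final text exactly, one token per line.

Hunk 1: at line 2 remove [evq,esp] add [lfmad,kov] -> 6 lines: sllzx iqfl lfmad kov ktrv ppe
Hunk 2: at line 4 remove [ktrv] add [qfg] -> 6 lines: sllzx iqfl lfmad kov qfg ppe
Hunk 3: at line 1 remove [lfmad,kov] add [pkhqs,brsgf,nuxpe] -> 7 lines: sllzx iqfl pkhqs brsgf nuxpe qfg ppe

Answer: sllzx
iqfl
pkhqs
brsgf
nuxpe
qfg
ppe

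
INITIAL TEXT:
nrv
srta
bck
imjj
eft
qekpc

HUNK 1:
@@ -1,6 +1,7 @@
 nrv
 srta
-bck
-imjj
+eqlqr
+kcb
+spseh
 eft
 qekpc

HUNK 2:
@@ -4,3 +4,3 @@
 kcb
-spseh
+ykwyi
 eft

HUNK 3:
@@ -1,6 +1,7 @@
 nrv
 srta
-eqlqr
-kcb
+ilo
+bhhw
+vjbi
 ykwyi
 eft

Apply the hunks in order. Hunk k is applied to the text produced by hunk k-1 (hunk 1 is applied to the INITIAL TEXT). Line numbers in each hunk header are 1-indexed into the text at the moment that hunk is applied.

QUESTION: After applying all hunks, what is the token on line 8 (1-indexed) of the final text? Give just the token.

Answer: qekpc

Derivation:
Hunk 1: at line 1 remove [bck,imjj] add [eqlqr,kcb,spseh] -> 7 lines: nrv srta eqlqr kcb spseh eft qekpc
Hunk 2: at line 4 remove [spseh] add [ykwyi] -> 7 lines: nrv srta eqlqr kcb ykwyi eft qekpc
Hunk 3: at line 1 remove [eqlqr,kcb] add [ilo,bhhw,vjbi] -> 8 lines: nrv srta ilo bhhw vjbi ykwyi eft qekpc
Final line 8: qekpc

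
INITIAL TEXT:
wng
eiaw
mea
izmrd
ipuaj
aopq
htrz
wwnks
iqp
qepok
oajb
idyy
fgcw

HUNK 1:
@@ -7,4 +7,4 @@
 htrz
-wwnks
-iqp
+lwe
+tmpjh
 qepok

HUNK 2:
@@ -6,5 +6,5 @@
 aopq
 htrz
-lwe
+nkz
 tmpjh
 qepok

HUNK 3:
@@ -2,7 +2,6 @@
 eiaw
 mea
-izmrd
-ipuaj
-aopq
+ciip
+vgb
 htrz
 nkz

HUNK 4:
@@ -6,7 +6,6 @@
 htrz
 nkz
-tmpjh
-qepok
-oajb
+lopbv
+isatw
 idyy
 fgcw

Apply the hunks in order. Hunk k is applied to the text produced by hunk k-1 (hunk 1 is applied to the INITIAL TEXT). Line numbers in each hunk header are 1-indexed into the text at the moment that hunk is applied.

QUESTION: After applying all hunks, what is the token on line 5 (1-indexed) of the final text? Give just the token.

Hunk 1: at line 7 remove [wwnks,iqp] add [lwe,tmpjh] -> 13 lines: wng eiaw mea izmrd ipuaj aopq htrz lwe tmpjh qepok oajb idyy fgcw
Hunk 2: at line 6 remove [lwe] add [nkz] -> 13 lines: wng eiaw mea izmrd ipuaj aopq htrz nkz tmpjh qepok oajb idyy fgcw
Hunk 3: at line 2 remove [izmrd,ipuaj,aopq] add [ciip,vgb] -> 12 lines: wng eiaw mea ciip vgb htrz nkz tmpjh qepok oajb idyy fgcw
Hunk 4: at line 6 remove [tmpjh,qepok,oajb] add [lopbv,isatw] -> 11 lines: wng eiaw mea ciip vgb htrz nkz lopbv isatw idyy fgcw
Final line 5: vgb

Answer: vgb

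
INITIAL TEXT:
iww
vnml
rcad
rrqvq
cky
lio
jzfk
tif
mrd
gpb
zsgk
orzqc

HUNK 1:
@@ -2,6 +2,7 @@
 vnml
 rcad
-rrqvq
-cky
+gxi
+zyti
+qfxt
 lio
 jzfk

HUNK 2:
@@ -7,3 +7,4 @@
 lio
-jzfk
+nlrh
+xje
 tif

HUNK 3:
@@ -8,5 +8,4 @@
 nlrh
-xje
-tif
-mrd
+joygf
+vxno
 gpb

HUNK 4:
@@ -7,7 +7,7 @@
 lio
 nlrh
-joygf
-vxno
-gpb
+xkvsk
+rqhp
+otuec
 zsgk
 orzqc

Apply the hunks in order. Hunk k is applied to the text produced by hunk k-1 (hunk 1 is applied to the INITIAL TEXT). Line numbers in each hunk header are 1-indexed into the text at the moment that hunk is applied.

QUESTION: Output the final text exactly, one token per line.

Answer: iww
vnml
rcad
gxi
zyti
qfxt
lio
nlrh
xkvsk
rqhp
otuec
zsgk
orzqc

Derivation:
Hunk 1: at line 2 remove [rrqvq,cky] add [gxi,zyti,qfxt] -> 13 lines: iww vnml rcad gxi zyti qfxt lio jzfk tif mrd gpb zsgk orzqc
Hunk 2: at line 7 remove [jzfk] add [nlrh,xje] -> 14 lines: iww vnml rcad gxi zyti qfxt lio nlrh xje tif mrd gpb zsgk orzqc
Hunk 3: at line 8 remove [xje,tif,mrd] add [joygf,vxno] -> 13 lines: iww vnml rcad gxi zyti qfxt lio nlrh joygf vxno gpb zsgk orzqc
Hunk 4: at line 7 remove [joygf,vxno,gpb] add [xkvsk,rqhp,otuec] -> 13 lines: iww vnml rcad gxi zyti qfxt lio nlrh xkvsk rqhp otuec zsgk orzqc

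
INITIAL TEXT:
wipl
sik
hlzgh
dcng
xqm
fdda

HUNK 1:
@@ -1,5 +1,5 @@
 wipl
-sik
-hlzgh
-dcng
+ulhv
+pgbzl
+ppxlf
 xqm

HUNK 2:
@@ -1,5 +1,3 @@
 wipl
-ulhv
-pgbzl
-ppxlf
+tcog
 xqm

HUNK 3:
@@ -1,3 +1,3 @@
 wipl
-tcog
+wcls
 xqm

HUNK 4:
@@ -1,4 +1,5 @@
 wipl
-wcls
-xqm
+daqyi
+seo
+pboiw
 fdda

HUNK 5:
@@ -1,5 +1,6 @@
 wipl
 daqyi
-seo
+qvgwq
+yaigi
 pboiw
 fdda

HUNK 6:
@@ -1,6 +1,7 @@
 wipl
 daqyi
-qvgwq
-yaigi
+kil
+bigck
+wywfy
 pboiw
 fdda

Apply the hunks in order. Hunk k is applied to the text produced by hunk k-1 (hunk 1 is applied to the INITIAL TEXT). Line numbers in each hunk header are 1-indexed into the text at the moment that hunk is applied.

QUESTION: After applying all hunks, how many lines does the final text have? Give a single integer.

Answer: 7

Derivation:
Hunk 1: at line 1 remove [sik,hlzgh,dcng] add [ulhv,pgbzl,ppxlf] -> 6 lines: wipl ulhv pgbzl ppxlf xqm fdda
Hunk 2: at line 1 remove [ulhv,pgbzl,ppxlf] add [tcog] -> 4 lines: wipl tcog xqm fdda
Hunk 3: at line 1 remove [tcog] add [wcls] -> 4 lines: wipl wcls xqm fdda
Hunk 4: at line 1 remove [wcls,xqm] add [daqyi,seo,pboiw] -> 5 lines: wipl daqyi seo pboiw fdda
Hunk 5: at line 1 remove [seo] add [qvgwq,yaigi] -> 6 lines: wipl daqyi qvgwq yaigi pboiw fdda
Hunk 6: at line 1 remove [qvgwq,yaigi] add [kil,bigck,wywfy] -> 7 lines: wipl daqyi kil bigck wywfy pboiw fdda
Final line count: 7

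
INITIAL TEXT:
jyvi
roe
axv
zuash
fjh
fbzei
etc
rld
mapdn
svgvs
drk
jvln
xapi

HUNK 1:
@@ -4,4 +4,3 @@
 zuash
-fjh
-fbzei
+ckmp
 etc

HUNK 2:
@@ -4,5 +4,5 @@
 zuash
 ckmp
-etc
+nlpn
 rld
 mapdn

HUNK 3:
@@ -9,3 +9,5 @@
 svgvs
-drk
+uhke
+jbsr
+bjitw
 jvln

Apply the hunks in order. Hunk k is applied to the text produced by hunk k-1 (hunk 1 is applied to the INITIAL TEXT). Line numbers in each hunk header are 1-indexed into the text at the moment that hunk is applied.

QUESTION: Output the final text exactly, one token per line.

Hunk 1: at line 4 remove [fjh,fbzei] add [ckmp] -> 12 lines: jyvi roe axv zuash ckmp etc rld mapdn svgvs drk jvln xapi
Hunk 2: at line 4 remove [etc] add [nlpn] -> 12 lines: jyvi roe axv zuash ckmp nlpn rld mapdn svgvs drk jvln xapi
Hunk 3: at line 9 remove [drk] add [uhke,jbsr,bjitw] -> 14 lines: jyvi roe axv zuash ckmp nlpn rld mapdn svgvs uhke jbsr bjitw jvln xapi

Answer: jyvi
roe
axv
zuash
ckmp
nlpn
rld
mapdn
svgvs
uhke
jbsr
bjitw
jvln
xapi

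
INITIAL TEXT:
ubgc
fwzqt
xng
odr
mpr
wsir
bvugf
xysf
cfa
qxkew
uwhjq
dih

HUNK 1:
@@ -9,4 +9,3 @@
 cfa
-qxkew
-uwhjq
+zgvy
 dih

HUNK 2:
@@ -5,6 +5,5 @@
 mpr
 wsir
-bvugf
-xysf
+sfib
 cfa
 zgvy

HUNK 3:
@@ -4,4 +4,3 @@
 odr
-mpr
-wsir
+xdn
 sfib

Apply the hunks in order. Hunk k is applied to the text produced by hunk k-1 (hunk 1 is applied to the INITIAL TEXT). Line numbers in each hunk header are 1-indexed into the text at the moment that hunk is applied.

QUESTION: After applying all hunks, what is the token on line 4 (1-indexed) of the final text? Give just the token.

Hunk 1: at line 9 remove [qxkew,uwhjq] add [zgvy] -> 11 lines: ubgc fwzqt xng odr mpr wsir bvugf xysf cfa zgvy dih
Hunk 2: at line 5 remove [bvugf,xysf] add [sfib] -> 10 lines: ubgc fwzqt xng odr mpr wsir sfib cfa zgvy dih
Hunk 3: at line 4 remove [mpr,wsir] add [xdn] -> 9 lines: ubgc fwzqt xng odr xdn sfib cfa zgvy dih
Final line 4: odr

Answer: odr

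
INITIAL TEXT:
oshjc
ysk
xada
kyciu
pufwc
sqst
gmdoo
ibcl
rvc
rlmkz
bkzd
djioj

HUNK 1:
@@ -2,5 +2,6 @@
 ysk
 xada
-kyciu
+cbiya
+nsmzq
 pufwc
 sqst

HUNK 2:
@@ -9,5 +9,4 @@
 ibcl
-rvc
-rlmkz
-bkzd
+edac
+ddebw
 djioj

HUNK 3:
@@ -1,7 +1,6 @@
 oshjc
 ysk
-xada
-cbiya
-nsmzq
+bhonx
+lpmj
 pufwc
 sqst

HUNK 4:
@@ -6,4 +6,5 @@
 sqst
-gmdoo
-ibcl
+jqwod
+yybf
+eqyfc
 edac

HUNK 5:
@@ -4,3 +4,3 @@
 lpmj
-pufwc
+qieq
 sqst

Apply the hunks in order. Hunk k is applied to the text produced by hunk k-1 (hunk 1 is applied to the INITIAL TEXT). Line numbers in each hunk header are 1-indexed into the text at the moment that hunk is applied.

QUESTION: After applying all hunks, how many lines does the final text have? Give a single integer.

Answer: 12

Derivation:
Hunk 1: at line 2 remove [kyciu] add [cbiya,nsmzq] -> 13 lines: oshjc ysk xada cbiya nsmzq pufwc sqst gmdoo ibcl rvc rlmkz bkzd djioj
Hunk 2: at line 9 remove [rvc,rlmkz,bkzd] add [edac,ddebw] -> 12 lines: oshjc ysk xada cbiya nsmzq pufwc sqst gmdoo ibcl edac ddebw djioj
Hunk 3: at line 1 remove [xada,cbiya,nsmzq] add [bhonx,lpmj] -> 11 lines: oshjc ysk bhonx lpmj pufwc sqst gmdoo ibcl edac ddebw djioj
Hunk 4: at line 6 remove [gmdoo,ibcl] add [jqwod,yybf,eqyfc] -> 12 lines: oshjc ysk bhonx lpmj pufwc sqst jqwod yybf eqyfc edac ddebw djioj
Hunk 5: at line 4 remove [pufwc] add [qieq] -> 12 lines: oshjc ysk bhonx lpmj qieq sqst jqwod yybf eqyfc edac ddebw djioj
Final line count: 12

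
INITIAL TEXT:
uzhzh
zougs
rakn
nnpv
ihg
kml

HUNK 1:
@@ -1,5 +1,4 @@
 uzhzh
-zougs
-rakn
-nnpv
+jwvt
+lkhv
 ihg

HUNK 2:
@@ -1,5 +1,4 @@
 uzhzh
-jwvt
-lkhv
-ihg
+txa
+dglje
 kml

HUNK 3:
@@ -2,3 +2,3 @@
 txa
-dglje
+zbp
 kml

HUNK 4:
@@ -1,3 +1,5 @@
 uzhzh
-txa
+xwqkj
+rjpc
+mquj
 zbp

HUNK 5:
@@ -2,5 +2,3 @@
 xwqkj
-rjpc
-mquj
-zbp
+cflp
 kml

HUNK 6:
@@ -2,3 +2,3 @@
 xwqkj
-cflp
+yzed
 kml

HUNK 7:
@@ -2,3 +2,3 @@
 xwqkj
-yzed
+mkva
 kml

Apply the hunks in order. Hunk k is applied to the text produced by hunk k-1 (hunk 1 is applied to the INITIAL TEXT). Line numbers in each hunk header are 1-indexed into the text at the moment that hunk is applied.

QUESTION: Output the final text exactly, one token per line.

Answer: uzhzh
xwqkj
mkva
kml

Derivation:
Hunk 1: at line 1 remove [zougs,rakn,nnpv] add [jwvt,lkhv] -> 5 lines: uzhzh jwvt lkhv ihg kml
Hunk 2: at line 1 remove [jwvt,lkhv,ihg] add [txa,dglje] -> 4 lines: uzhzh txa dglje kml
Hunk 3: at line 2 remove [dglje] add [zbp] -> 4 lines: uzhzh txa zbp kml
Hunk 4: at line 1 remove [txa] add [xwqkj,rjpc,mquj] -> 6 lines: uzhzh xwqkj rjpc mquj zbp kml
Hunk 5: at line 2 remove [rjpc,mquj,zbp] add [cflp] -> 4 lines: uzhzh xwqkj cflp kml
Hunk 6: at line 2 remove [cflp] add [yzed] -> 4 lines: uzhzh xwqkj yzed kml
Hunk 7: at line 2 remove [yzed] add [mkva] -> 4 lines: uzhzh xwqkj mkva kml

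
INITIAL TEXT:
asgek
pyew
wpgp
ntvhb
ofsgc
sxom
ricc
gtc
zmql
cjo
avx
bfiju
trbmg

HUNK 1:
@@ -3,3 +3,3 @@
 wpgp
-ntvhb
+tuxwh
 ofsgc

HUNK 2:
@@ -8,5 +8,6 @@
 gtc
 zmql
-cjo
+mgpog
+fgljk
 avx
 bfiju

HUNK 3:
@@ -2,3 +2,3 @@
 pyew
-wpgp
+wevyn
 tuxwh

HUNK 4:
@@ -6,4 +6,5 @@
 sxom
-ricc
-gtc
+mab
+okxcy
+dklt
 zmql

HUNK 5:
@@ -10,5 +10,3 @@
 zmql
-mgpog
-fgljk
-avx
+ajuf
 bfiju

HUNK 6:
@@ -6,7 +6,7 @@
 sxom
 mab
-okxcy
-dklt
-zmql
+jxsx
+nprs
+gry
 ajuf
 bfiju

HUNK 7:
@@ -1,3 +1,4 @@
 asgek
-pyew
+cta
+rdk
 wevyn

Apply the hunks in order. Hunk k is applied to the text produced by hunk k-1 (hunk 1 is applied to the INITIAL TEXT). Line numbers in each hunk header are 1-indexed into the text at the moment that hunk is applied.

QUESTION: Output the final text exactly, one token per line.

Hunk 1: at line 3 remove [ntvhb] add [tuxwh] -> 13 lines: asgek pyew wpgp tuxwh ofsgc sxom ricc gtc zmql cjo avx bfiju trbmg
Hunk 2: at line 8 remove [cjo] add [mgpog,fgljk] -> 14 lines: asgek pyew wpgp tuxwh ofsgc sxom ricc gtc zmql mgpog fgljk avx bfiju trbmg
Hunk 3: at line 2 remove [wpgp] add [wevyn] -> 14 lines: asgek pyew wevyn tuxwh ofsgc sxom ricc gtc zmql mgpog fgljk avx bfiju trbmg
Hunk 4: at line 6 remove [ricc,gtc] add [mab,okxcy,dklt] -> 15 lines: asgek pyew wevyn tuxwh ofsgc sxom mab okxcy dklt zmql mgpog fgljk avx bfiju trbmg
Hunk 5: at line 10 remove [mgpog,fgljk,avx] add [ajuf] -> 13 lines: asgek pyew wevyn tuxwh ofsgc sxom mab okxcy dklt zmql ajuf bfiju trbmg
Hunk 6: at line 6 remove [okxcy,dklt,zmql] add [jxsx,nprs,gry] -> 13 lines: asgek pyew wevyn tuxwh ofsgc sxom mab jxsx nprs gry ajuf bfiju trbmg
Hunk 7: at line 1 remove [pyew] add [cta,rdk] -> 14 lines: asgek cta rdk wevyn tuxwh ofsgc sxom mab jxsx nprs gry ajuf bfiju trbmg

Answer: asgek
cta
rdk
wevyn
tuxwh
ofsgc
sxom
mab
jxsx
nprs
gry
ajuf
bfiju
trbmg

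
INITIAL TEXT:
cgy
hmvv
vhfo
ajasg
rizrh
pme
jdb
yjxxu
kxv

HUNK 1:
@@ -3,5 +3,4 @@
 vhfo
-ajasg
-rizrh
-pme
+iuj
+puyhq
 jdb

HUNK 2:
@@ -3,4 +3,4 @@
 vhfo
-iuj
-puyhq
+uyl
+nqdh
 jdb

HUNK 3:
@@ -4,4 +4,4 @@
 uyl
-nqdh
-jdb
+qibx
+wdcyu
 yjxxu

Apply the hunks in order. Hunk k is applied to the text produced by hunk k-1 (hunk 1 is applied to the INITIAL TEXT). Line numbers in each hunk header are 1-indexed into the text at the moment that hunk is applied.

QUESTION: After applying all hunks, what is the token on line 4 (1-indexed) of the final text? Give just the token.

Hunk 1: at line 3 remove [ajasg,rizrh,pme] add [iuj,puyhq] -> 8 lines: cgy hmvv vhfo iuj puyhq jdb yjxxu kxv
Hunk 2: at line 3 remove [iuj,puyhq] add [uyl,nqdh] -> 8 lines: cgy hmvv vhfo uyl nqdh jdb yjxxu kxv
Hunk 3: at line 4 remove [nqdh,jdb] add [qibx,wdcyu] -> 8 lines: cgy hmvv vhfo uyl qibx wdcyu yjxxu kxv
Final line 4: uyl

Answer: uyl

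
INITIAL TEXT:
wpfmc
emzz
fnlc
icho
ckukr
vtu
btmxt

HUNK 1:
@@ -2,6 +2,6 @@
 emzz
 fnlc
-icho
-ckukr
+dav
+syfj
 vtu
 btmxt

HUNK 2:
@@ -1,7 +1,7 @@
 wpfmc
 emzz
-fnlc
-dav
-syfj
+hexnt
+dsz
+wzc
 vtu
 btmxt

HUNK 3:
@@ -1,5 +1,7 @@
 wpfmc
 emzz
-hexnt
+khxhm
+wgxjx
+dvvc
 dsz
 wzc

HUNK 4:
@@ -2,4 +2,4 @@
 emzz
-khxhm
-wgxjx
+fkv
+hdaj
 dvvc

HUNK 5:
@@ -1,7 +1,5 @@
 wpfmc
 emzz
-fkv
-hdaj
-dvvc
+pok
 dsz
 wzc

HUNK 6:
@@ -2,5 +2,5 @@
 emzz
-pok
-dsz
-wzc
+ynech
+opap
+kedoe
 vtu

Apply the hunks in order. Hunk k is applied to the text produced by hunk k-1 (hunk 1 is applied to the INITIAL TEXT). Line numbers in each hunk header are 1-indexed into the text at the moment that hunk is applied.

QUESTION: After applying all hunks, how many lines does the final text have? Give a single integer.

Answer: 7

Derivation:
Hunk 1: at line 2 remove [icho,ckukr] add [dav,syfj] -> 7 lines: wpfmc emzz fnlc dav syfj vtu btmxt
Hunk 2: at line 1 remove [fnlc,dav,syfj] add [hexnt,dsz,wzc] -> 7 lines: wpfmc emzz hexnt dsz wzc vtu btmxt
Hunk 3: at line 1 remove [hexnt] add [khxhm,wgxjx,dvvc] -> 9 lines: wpfmc emzz khxhm wgxjx dvvc dsz wzc vtu btmxt
Hunk 4: at line 2 remove [khxhm,wgxjx] add [fkv,hdaj] -> 9 lines: wpfmc emzz fkv hdaj dvvc dsz wzc vtu btmxt
Hunk 5: at line 1 remove [fkv,hdaj,dvvc] add [pok] -> 7 lines: wpfmc emzz pok dsz wzc vtu btmxt
Hunk 6: at line 2 remove [pok,dsz,wzc] add [ynech,opap,kedoe] -> 7 lines: wpfmc emzz ynech opap kedoe vtu btmxt
Final line count: 7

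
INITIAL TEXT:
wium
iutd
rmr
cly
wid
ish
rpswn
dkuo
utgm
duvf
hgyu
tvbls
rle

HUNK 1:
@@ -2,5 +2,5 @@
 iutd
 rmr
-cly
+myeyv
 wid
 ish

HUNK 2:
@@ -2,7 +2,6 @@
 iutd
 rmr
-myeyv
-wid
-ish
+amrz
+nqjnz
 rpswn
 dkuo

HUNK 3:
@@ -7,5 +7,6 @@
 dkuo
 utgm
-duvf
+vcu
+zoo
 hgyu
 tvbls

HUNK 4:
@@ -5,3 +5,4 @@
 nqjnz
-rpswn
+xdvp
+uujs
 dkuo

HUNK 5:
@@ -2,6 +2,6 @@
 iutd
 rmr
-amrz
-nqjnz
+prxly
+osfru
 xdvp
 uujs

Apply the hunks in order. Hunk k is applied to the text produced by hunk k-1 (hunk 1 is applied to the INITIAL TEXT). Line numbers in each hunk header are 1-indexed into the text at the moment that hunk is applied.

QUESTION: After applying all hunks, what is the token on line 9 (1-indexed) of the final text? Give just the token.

Answer: utgm

Derivation:
Hunk 1: at line 2 remove [cly] add [myeyv] -> 13 lines: wium iutd rmr myeyv wid ish rpswn dkuo utgm duvf hgyu tvbls rle
Hunk 2: at line 2 remove [myeyv,wid,ish] add [amrz,nqjnz] -> 12 lines: wium iutd rmr amrz nqjnz rpswn dkuo utgm duvf hgyu tvbls rle
Hunk 3: at line 7 remove [duvf] add [vcu,zoo] -> 13 lines: wium iutd rmr amrz nqjnz rpswn dkuo utgm vcu zoo hgyu tvbls rle
Hunk 4: at line 5 remove [rpswn] add [xdvp,uujs] -> 14 lines: wium iutd rmr amrz nqjnz xdvp uujs dkuo utgm vcu zoo hgyu tvbls rle
Hunk 5: at line 2 remove [amrz,nqjnz] add [prxly,osfru] -> 14 lines: wium iutd rmr prxly osfru xdvp uujs dkuo utgm vcu zoo hgyu tvbls rle
Final line 9: utgm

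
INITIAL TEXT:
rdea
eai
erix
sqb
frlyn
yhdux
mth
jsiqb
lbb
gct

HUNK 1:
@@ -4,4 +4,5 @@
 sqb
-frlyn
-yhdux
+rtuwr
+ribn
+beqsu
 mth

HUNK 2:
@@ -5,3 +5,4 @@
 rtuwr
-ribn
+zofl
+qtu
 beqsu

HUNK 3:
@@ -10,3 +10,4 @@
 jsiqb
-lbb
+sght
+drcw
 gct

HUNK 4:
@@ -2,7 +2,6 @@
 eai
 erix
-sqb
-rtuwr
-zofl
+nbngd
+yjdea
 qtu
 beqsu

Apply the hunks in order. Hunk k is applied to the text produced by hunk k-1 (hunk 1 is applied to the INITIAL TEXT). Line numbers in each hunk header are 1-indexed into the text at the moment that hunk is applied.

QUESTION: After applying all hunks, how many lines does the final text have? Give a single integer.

Hunk 1: at line 4 remove [frlyn,yhdux] add [rtuwr,ribn,beqsu] -> 11 lines: rdea eai erix sqb rtuwr ribn beqsu mth jsiqb lbb gct
Hunk 2: at line 5 remove [ribn] add [zofl,qtu] -> 12 lines: rdea eai erix sqb rtuwr zofl qtu beqsu mth jsiqb lbb gct
Hunk 3: at line 10 remove [lbb] add [sght,drcw] -> 13 lines: rdea eai erix sqb rtuwr zofl qtu beqsu mth jsiqb sght drcw gct
Hunk 4: at line 2 remove [sqb,rtuwr,zofl] add [nbngd,yjdea] -> 12 lines: rdea eai erix nbngd yjdea qtu beqsu mth jsiqb sght drcw gct
Final line count: 12

Answer: 12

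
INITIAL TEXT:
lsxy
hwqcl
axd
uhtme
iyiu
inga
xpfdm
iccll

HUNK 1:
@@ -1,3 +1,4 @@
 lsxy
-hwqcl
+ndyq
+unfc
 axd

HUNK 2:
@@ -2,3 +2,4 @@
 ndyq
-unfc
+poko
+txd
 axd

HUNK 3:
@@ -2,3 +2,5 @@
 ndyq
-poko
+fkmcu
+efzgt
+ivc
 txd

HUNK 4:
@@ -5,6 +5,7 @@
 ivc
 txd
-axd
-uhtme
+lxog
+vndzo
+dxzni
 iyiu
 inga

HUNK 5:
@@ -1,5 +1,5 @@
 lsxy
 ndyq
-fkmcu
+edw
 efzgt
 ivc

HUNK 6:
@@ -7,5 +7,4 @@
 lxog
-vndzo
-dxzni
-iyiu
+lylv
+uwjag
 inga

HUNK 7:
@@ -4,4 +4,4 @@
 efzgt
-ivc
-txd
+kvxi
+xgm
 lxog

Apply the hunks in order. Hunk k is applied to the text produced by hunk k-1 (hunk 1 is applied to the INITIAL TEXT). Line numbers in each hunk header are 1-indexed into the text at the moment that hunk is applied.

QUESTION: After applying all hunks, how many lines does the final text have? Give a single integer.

Hunk 1: at line 1 remove [hwqcl] add [ndyq,unfc] -> 9 lines: lsxy ndyq unfc axd uhtme iyiu inga xpfdm iccll
Hunk 2: at line 2 remove [unfc] add [poko,txd] -> 10 lines: lsxy ndyq poko txd axd uhtme iyiu inga xpfdm iccll
Hunk 3: at line 2 remove [poko] add [fkmcu,efzgt,ivc] -> 12 lines: lsxy ndyq fkmcu efzgt ivc txd axd uhtme iyiu inga xpfdm iccll
Hunk 4: at line 5 remove [axd,uhtme] add [lxog,vndzo,dxzni] -> 13 lines: lsxy ndyq fkmcu efzgt ivc txd lxog vndzo dxzni iyiu inga xpfdm iccll
Hunk 5: at line 1 remove [fkmcu] add [edw] -> 13 lines: lsxy ndyq edw efzgt ivc txd lxog vndzo dxzni iyiu inga xpfdm iccll
Hunk 6: at line 7 remove [vndzo,dxzni,iyiu] add [lylv,uwjag] -> 12 lines: lsxy ndyq edw efzgt ivc txd lxog lylv uwjag inga xpfdm iccll
Hunk 7: at line 4 remove [ivc,txd] add [kvxi,xgm] -> 12 lines: lsxy ndyq edw efzgt kvxi xgm lxog lylv uwjag inga xpfdm iccll
Final line count: 12

Answer: 12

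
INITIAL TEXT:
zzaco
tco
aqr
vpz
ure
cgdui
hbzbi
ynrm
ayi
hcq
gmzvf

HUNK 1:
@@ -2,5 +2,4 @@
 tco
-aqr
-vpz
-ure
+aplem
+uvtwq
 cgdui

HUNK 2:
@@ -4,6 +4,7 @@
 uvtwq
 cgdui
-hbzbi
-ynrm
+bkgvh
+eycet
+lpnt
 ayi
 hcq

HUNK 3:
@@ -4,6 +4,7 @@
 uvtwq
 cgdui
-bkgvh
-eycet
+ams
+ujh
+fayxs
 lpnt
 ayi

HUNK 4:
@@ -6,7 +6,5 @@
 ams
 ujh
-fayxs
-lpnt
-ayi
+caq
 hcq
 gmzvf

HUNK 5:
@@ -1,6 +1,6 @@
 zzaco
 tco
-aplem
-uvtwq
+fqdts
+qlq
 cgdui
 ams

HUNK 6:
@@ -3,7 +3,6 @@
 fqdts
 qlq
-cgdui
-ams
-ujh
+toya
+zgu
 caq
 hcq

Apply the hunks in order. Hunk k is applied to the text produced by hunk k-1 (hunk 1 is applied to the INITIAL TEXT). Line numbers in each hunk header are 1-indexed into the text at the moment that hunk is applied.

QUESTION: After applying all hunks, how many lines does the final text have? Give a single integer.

Hunk 1: at line 2 remove [aqr,vpz,ure] add [aplem,uvtwq] -> 10 lines: zzaco tco aplem uvtwq cgdui hbzbi ynrm ayi hcq gmzvf
Hunk 2: at line 4 remove [hbzbi,ynrm] add [bkgvh,eycet,lpnt] -> 11 lines: zzaco tco aplem uvtwq cgdui bkgvh eycet lpnt ayi hcq gmzvf
Hunk 3: at line 4 remove [bkgvh,eycet] add [ams,ujh,fayxs] -> 12 lines: zzaco tco aplem uvtwq cgdui ams ujh fayxs lpnt ayi hcq gmzvf
Hunk 4: at line 6 remove [fayxs,lpnt,ayi] add [caq] -> 10 lines: zzaco tco aplem uvtwq cgdui ams ujh caq hcq gmzvf
Hunk 5: at line 1 remove [aplem,uvtwq] add [fqdts,qlq] -> 10 lines: zzaco tco fqdts qlq cgdui ams ujh caq hcq gmzvf
Hunk 6: at line 3 remove [cgdui,ams,ujh] add [toya,zgu] -> 9 lines: zzaco tco fqdts qlq toya zgu caq hcq gmzvf
Final line count: 9

Answer: 9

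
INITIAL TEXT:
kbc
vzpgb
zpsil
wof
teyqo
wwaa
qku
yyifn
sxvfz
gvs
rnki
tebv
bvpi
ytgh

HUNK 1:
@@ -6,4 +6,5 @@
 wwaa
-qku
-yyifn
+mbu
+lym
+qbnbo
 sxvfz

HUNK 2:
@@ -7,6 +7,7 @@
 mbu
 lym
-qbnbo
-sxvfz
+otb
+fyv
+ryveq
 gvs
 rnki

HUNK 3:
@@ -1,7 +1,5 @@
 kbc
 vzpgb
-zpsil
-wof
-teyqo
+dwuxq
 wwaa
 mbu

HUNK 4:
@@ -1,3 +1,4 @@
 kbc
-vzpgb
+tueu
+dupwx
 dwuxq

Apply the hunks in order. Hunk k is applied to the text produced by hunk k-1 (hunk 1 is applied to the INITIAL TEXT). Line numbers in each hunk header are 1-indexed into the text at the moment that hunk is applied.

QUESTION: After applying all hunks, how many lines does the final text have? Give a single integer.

Hunk 1: at line 6 remove [qku,yyifn] add [mbu,lym,qbnbo] -> 15 lines: kbc vzpgb zpsil wof teyqo wwaa mbu lym qbnbo sxvfz gvs rnki tebv bvpi ytgh
Hunk 2: at line 7 remove [qbnbo,sxvfz] add [otb,fyv,ryveq] -> 16 lines: kbc vzpgb zpsil wof teyqo wwaa mbu lym otb fyv ryveq gvs rnki tebv bvpi ytgh
Hunk 3: at line 1 remove [zpsil,wof,teyqo] add [dwuxq] -> 14 lines: kbc vzpgb dwuxq wwaa mbu lym otb fyv ryveq gvs rnki tebv bvpi ytgh
Hunk 4: at line 1 remove [vzpgb] add [tueu,dupwx] -> 15 lines: kbc tueu dupwx dwuxq wwaa mbu lym otb fyv ryveq gvs rnki tebv bvpi ytgh
Final line count: 15

Answer: 15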